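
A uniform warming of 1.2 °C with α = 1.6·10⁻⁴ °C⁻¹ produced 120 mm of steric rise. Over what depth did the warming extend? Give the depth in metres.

H = Δh/(αΔT) = 0.12 / (1.6×10⁻⁴ × 1.2) = 625.0 m

H ≈ 625 m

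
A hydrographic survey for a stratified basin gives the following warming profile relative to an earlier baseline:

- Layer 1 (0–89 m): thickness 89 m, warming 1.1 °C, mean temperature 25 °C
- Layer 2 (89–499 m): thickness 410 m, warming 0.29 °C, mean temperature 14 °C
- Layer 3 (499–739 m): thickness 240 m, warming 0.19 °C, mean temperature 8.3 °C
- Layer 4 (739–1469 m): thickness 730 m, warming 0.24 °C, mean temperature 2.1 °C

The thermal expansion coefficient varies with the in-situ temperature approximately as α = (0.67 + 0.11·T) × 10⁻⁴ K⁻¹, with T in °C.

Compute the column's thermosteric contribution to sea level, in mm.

83 mm

Layer 1: α = (0.67 + 0.11×25)×10⁻⁴ = 3.42×10⁻⁴ K⁻¹
Layer 2: α = (0.67 + 0.11×14)×10⁻⁴ = 2.21×10⁻⁴ K⁻¹
Layer 3: α = (0.67 + 0.11×8.3)×10⁻⁴ = 1.583×10⁻⁴ K⁻¹
Layer 4: α = (0.67 + 0.11×2.1)×10⁻⁴ = 0.901×10⁻⁴ K⁻¹
89 × 1.1 × 3.42×10⁻⁴ = 0.0334818 m
2.21×10⁻⁴ × 410 × 0.29 = 0.0262769 m
Layer 3: 0.19 × 1.583×10⁻⁴ × 240 = 0.00721848 m
Layer 4: 730 × 0.901×10⁻⁴ × 0.24 = 0.01578552 m
Δh = 0.0334818 + 0.0262769 + 0.00721848 + 0.01578552 = 0.0827627 m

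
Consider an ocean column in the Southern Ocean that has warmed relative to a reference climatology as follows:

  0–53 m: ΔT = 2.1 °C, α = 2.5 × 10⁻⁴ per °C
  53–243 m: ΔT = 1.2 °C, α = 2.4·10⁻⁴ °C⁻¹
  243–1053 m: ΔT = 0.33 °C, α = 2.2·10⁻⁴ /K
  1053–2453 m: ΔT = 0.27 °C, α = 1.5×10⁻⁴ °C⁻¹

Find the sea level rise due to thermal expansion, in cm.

19.8 cm

2.1 × 2.5×10⁻⁴ × 53 = 0.027825 m
Layer 2: 2.4×10⁻⁴ × 1.2 × 190 = 0.05472 m
2.2×10⁻⁴ × 810 × 0.33 = 0.058806 m
1.5×10⁻⁴ × 1400 × 0.27 = 0.05670 m
Δh = 0.027825 + 0.05472 + 0.058806 + 0.05670 = 0.198051 m ≈ 19.8 cm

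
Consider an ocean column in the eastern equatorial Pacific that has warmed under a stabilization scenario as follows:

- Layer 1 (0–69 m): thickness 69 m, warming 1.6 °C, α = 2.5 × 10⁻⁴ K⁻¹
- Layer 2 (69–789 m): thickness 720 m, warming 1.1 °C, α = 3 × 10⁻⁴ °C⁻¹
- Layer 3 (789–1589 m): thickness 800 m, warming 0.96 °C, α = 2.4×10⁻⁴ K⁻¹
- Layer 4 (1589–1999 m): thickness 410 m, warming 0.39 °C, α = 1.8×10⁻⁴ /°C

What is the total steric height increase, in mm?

69 × 1.6 × 2.5×10⁻⁴ = 0.02760 m
Layer 2: 720 × 3×10⁻⁴ × 1.1 = 0.23760 m
789–1589 m: 800 × 0.96 × 2.4×10⁻⁴ = 0.18432 m
Layer 4: 1.8×10⁻⁴ × 410 × 0.39 = 0.028782 m
Δh = 0.02760 + 0.23760 + 0.18432 + 0.028782 = 0.478302 m

480 mm of thermosteric rise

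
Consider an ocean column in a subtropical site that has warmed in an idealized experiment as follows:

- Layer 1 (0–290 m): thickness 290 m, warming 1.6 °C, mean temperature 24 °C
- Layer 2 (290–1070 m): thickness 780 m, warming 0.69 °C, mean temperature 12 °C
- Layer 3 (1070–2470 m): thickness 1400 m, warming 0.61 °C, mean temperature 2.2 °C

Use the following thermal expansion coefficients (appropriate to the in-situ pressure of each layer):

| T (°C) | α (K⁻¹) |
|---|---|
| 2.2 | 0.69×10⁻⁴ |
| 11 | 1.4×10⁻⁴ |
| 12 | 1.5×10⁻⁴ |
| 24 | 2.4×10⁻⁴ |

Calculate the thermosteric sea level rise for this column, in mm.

Layer 1 at 24 °C → α = 2.4×10⁻⁴ K⁻¹
Layer 2 at 12 °C → α = 1.5×10⁻⁴ K⁻¹
Layer 3 at 2.2 °C → α = 0.69×10⁻⁴ K⁻¹
1.6 × 290 × 2.4×10⁻⁴ = 0.11136 m
1.5×10⁻⁴ × 0.69 × 780 = 0.08073 m
1070–2470 m: 0.61 × 0.69×10⁻⁴ × 1400 = 0.058926 m
Δh = 0.11136 + 0.08073 + 0.058926 = 0.251016 m

Δh ≈ 250 mm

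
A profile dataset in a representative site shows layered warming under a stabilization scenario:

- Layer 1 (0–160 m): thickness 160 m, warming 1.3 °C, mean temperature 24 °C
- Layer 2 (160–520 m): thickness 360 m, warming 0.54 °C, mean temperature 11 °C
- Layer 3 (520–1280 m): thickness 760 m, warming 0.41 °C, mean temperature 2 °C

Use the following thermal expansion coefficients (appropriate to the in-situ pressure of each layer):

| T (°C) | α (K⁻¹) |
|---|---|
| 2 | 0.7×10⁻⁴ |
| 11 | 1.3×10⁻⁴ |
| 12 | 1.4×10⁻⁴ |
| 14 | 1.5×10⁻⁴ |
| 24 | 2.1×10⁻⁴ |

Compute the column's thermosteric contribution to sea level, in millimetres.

about 91 mm

Layer 1 at 24 °C → α = 2.1×10⁻⁴ K⁻¹
Layer 2 at 11 °C → α = 1.3×10⁻⁴ K⁻¹
Layer 3 at 2 °C → α = 0.7×10⁻⁴ K⁻¹
2.1×10⁻⁴ × 160 × 1.3 = 0.04368 m
160–520 m: 0.54 × 360 × 1.3×10⁻⁴ = 0.025272 m
Layer 3: 0.7×10⁻⁴ × 0.41 × 760 = 0.021812 m
Δh = 0.04368 + 0.025272 + 0.021812 = 0.090764 m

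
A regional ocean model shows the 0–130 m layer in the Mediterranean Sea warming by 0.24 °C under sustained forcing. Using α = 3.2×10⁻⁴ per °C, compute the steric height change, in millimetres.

Δh = αΔT·H = 3.2×10⁻⁴ × 0.24 × 130 = 0.009984 m

Δh ≈ 9.98 mm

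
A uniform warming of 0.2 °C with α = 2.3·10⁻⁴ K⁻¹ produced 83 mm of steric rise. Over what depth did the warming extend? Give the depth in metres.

H = Δh/(αΔT) = 0.083 / (2.3×10⁻⁴ × 0.2) ≈ 1804 m

H ≈ 1800 m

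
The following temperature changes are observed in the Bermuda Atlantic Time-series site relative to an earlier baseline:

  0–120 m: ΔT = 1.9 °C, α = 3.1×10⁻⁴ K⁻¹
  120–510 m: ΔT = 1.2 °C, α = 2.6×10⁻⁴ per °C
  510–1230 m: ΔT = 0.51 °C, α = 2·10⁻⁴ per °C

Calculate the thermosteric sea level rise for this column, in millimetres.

about 266 mm

Layer 1: 1.9 × 3.1×10⁻⁴ × 120 = 0.07068 m
390 × 2.6×10⁻⁴ × 1.2 = 0.12168 m
510–1230 m: 720 × 2×10⁻⁴ × 0.51 = 0.07344 m
Δh = 0.07068 + 0.12168 + 0.07344 = 0.26580 m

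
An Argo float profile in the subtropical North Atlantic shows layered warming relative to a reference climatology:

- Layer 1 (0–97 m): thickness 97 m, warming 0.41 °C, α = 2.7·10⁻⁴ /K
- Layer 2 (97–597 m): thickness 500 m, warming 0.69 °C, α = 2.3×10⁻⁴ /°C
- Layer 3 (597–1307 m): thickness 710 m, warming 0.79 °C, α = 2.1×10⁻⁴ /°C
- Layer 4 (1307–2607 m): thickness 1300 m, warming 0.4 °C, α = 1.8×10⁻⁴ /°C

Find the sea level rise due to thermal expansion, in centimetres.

0–97 m: 97 × 0.41 × 2.7×10⁻⁴ = 0.0107379 m
97–597 m: 2.3×10⁻⁴ × 500 × 0.69 = 0.07935 m
0.79 × 710 × 2.1×10⁻⁴ = 0.117789 m
1.8×10⁻⁴ × 0.4 × 1300 = 0.09360 m
Δh = 0.0107379 + 0.07935 + 0.117789 + 0.09360 = 0.3014769 m

Δh ≈ 30.1 cm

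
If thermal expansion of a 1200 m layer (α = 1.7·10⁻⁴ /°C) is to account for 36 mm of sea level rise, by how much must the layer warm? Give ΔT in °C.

about 0.18 °C

ΔT = Δh/(αH) = 0.036 / (1.7×10⁻⁴ × 1200) ≈ 0.1765 °C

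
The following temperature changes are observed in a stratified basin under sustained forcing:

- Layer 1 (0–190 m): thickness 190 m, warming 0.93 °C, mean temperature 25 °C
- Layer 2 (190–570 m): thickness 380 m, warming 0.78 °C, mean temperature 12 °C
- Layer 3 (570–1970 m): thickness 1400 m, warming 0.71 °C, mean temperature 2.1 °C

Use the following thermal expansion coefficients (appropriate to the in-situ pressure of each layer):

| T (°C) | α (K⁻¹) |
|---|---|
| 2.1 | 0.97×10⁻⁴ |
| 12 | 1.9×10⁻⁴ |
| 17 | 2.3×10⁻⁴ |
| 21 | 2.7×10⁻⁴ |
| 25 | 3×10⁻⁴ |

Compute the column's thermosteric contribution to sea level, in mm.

Δh ≈ 210 mm

Layer 1 at 25 °C → α = 3×10⁻⁴ K⁻¹
Layer 2 at 12 °C → α = 1.9×10⁻⁴ K⁻¹
Layer 3 at 2.1 °C → α = 0.97×10⁻⁴ K⁻¹
0–190 m: 3×10⁻⁴ × 0.93 × 190 = 0.05301 m
Layer 2: 380 × 0.78 × 1.9×10⁻⁴ = 0.056316 m
1400 × 0.97×10⁻⁴ × 0.71 = 0.096418 m
Δh = 0.05301 + 0.056316 + 0.096418 = 0.205744 m ≈ 210 mm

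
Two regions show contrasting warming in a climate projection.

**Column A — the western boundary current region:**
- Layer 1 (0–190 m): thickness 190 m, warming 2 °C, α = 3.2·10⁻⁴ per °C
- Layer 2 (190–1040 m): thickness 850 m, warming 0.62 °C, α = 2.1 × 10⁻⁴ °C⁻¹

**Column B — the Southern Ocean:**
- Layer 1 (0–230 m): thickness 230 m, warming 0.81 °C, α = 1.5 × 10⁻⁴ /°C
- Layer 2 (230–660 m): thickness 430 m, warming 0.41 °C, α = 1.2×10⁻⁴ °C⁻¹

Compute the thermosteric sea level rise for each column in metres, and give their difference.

A 3.2×10⁻⁴ × 2 × 190 = 0.12160 m
A 190–1040 m: 850 × 0.62 × 2.1×10⁻⁴ = 0.11067 m
A total: 0.23227 m
B 1.5×10⁻⁴ × 230 × 0.81 = 0.027945 m
B 430 × 1.2×10⁻⁴ × 0.41 = 0.021156 m
B total: 0.049101 m
Difference: 0.23227 − 0.049101 = 0.183169 m

A: 0.232 m; B: 0.0491 m; difference 0.183 m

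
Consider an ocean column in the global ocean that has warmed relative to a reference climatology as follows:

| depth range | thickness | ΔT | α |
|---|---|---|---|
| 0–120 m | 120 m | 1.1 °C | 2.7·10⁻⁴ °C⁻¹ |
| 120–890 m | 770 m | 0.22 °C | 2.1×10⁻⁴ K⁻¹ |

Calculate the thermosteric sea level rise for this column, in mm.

0–120 m: 1.1 × 120 × 2.7×10⁻⁴ = 0.03564 m
2.1×10⁻⁴ × 770 × 0.22 = 0.035574 m
Δh = 0.03564 + 0.035574 = 0.071214 m

about 71 mm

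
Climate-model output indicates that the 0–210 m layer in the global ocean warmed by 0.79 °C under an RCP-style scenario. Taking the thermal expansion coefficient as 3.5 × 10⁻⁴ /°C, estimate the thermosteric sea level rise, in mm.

Δh = αΔT·H = 3.5×10⁻⁴ × 0.79 × 210 = 0.058065 m

Δh ≈ 58 mm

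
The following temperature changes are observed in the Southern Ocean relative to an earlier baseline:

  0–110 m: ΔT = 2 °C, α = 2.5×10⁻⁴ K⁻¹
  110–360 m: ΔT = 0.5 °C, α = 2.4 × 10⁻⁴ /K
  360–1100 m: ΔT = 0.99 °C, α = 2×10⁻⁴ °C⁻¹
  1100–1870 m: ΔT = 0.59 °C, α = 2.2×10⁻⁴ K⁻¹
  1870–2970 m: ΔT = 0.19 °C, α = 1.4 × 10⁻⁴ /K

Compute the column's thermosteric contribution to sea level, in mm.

Layer 1: 2 × 110 × 2.5×10⁻⁴ = 0.05500 m
110–360 m: 250 × 2.4×10⁻⁴ × 0.5 = 0.03000 m
740 × 0.99 × 2×10⁻⁴ = 0.14652 m
2.2×10⁻⁴ × 0.59 × 770 = 0.099946 m
Layer 5: 1.4×10⁻⁴ × 0.19 × 1100 = 0.02926 m
Δh = 0.05500 + 0.03000 + 0.14652 + 0.099946 + 0.02926 = 0.360726 m

360 mm of thermosteric rise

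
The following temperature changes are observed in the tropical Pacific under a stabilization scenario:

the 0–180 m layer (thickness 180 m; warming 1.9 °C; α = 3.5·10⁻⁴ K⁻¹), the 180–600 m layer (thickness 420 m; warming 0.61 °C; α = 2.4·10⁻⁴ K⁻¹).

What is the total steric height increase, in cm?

180 × 1.9 × 3.5×10⁻⁴ = 0.11970 m
Layer 2: 420 × 0.61 × 2.4×10⁻⁴ = 0.061488 m
Δh = 0.11970 + 0.061488 = 0.181188 m ≈ 18.1 cm

18.1 cm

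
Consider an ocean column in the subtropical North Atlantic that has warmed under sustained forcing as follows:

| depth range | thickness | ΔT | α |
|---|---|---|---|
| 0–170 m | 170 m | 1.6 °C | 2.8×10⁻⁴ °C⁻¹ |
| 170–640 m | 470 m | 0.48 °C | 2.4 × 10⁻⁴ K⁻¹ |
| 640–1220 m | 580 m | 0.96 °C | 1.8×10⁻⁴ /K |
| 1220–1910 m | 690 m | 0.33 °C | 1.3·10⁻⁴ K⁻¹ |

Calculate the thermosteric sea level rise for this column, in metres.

2.8×10⁻⁴ × 170 × 1.6 = 0.07616 m
170–640 m: 0.48 × 2.4×10⁻⁴ × 470 = 0.054144 m
1.8×10⁻⁴ × 0.96 × 580 = 0.100224 m
1220–1910 m: 0.33 × 690 × 1.3×10⁻⁴ = 0.029601 m
Δh = 0.07616 + 0.054144 + 0.100224 + 0.029601 = 0.260129 m

0.260 m of thermosteric rise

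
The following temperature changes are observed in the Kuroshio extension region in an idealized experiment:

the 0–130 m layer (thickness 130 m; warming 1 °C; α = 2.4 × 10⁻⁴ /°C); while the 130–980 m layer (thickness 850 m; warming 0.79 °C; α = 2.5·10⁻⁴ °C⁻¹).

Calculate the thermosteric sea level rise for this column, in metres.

0–130 m: 2.4×10⁻⁴ × 130 × 1 = 0.03120 m
130–980 m: 2.5×10⁻⁴ × 0.79 × 850 = 0.167875 m
Δh = 0.03120 + 0.167875 = 0.199075 m ≈ 0.199 m

0.199 m of thermosteric rise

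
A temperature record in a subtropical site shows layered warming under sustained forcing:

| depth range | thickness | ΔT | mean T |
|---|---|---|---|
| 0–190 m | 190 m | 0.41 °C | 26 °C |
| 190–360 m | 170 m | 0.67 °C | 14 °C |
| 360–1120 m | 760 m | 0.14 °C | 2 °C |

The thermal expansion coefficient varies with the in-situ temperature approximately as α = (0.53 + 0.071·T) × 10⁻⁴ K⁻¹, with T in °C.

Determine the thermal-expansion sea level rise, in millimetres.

Δh ≈ 43 mm

Layer 1: α = (0.53 + 0.071×26)×10⁻⁴ = 2.376×10⁻⁴ K⁻¹
Layer 2: α = (0.53 + 0.071×14)×10⁻⁴ = 1.524×10⁻⁴ K⁻¹
Layer 3: α = (0.53 + 0.071×2)×10⁻⁴ = 0.672×10⁻⁴ K⁻¹
190 × 0.41 × 2.376×10⁻⁴ = 0.01850904 m
190–360 m: 0.67 × 170 × 1.524×10⁻⁴ = 0.01735836 m
0.672×10⁻⁴ × 760 × 0.14 = 0.00715008 m
Δh = 0.01850904 + 0.01735836 + 0.00715008 = 0.04301748 m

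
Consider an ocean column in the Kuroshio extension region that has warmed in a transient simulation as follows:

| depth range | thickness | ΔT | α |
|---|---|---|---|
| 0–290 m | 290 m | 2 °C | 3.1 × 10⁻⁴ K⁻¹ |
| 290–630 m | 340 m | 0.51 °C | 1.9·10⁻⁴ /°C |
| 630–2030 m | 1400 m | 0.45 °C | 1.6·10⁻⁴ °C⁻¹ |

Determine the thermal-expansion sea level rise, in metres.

0–290 m: 290 × 3.1×10⁻⁴ × 2 = 0.17980 m
0.51 × 340 × 1.9×10⁻⁴ = 0.032946 m
1400 × 1.6×10⁻⁴ × 0.45 = 0.10080 m
Δh = 0.17980 + 0.032946 + 0.10080 = 0.313546 m

Δh = 0.31 m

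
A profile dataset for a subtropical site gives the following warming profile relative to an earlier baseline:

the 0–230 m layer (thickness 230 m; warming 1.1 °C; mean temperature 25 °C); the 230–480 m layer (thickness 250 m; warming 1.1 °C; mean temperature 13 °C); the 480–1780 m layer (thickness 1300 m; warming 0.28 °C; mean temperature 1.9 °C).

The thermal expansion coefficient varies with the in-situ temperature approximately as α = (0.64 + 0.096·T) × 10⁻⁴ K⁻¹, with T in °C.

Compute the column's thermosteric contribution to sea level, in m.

Δh ≈ 0.16 m

Layer 1: α = (0.64 + 0.096×25)×10⁻⁴ = 3.04×10⁻⁴ K⁻¹
Layer 2: α = (0.64 + 0.096×13)×10⁻⁴ = 1.888×10⁻⁴ K⁻¹
Layer 3: α = (0.64 + 0.096×1.9)×10⁻⁴ = 0.8224×10⁻⁴ K⁻¹
1.1 × 3.04×10⁻⁴ × 230 = 0.076912 m
250 × 1.1 × 1.888×10⁻⁴ = 0.05192 m
Layer 3: 0.8224×10⁻⁴ × 1300 × 0.28 = 0.02993536 m
Δh = 0.076912 + 0.05192 + 0.02993536 = 0.15876736 m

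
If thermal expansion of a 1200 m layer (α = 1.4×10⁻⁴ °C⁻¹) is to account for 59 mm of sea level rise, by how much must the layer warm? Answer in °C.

ΔT = Δh/(αH) = 0.059 / (1.4×10⁻⁴ × 1200) ≈ 0.3512 °C

about 0.35 °C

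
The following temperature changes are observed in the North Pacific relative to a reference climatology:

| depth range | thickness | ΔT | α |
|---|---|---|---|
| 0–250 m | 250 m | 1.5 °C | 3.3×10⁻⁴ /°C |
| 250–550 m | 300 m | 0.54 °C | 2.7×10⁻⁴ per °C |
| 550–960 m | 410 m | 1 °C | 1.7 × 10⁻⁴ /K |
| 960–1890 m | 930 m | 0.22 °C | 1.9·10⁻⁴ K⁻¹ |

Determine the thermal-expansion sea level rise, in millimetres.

250 × 3.3×10⁻⁴ × 1.5 = 0.12375 m
Layer 2: 0.54 × 2.7×10⁻⁴ × 300 = 0.04374 m
550–960 m: 1 × 410 × 1.7×10⁻⁴ = 0.06970 m
960–1890 m: 930 × 1.9×10⁻⁴ × 0.22 = 0.038874 m
Δh = 0.12375 + 0.04374 + 0.06970 + 0.038874 = 0.276064 m

about 276 mm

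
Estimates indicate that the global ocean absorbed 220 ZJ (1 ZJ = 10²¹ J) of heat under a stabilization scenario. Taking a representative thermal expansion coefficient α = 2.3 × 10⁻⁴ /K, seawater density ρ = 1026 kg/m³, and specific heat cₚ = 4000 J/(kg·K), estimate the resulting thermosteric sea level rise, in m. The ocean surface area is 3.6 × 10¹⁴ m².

Per unit area: Q = 220×10²¹ / (3.6×10¹⁴) ≈ 6.111×10⁸ J/m²
Δh = αQ/(ρcₚ) = 2.3×10⁻⁴ × 6.111×10⁸ / (1026 × 4000) ≈ 0.034248 m

about 0.0342 m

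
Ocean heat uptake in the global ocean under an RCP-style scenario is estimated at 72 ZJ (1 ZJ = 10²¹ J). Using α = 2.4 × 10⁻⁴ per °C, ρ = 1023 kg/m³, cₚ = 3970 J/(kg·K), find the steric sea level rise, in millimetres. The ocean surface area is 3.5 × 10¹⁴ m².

about 12.2 mm

Per unit area: Q = 72×10²¹ / (3.5×10¹⁴) ≈ 2.057×10⁸ J/m²
Δh = αQ/(ρcₚ) = 2.4×10⁻⁴ × 2.057×10⁸ / (1023 × 3970) ≈ 0.012156 m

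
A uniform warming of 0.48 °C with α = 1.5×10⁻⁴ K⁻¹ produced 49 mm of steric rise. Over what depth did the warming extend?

H ≈ 681 m

H = Δh/(αΔT) = 0.049 / (1.5×10⁻⁴ × 0.48) ≈ 680.6 m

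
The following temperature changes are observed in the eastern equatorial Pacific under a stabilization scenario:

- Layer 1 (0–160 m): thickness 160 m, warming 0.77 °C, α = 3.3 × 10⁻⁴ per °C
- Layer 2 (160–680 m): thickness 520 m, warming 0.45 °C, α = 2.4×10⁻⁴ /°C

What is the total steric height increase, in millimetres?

Δh ≈ 96.8 mm

0–160 m: 160 × 0.77 × 3.3×10⁻⁴ = 0.040656 m
520 × 0.45 × 2.4×10⁻⁴ = 0.05616 m
Δh = 0.040656 + 0.05616 = 0.096816 m ≈ 96.8 mm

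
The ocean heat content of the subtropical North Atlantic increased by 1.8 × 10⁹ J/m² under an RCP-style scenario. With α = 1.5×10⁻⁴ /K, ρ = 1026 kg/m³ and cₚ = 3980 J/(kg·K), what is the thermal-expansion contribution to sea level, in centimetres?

Δh = αQ/(ρcₚ) = 1.5×10⁻⁴ × 1.8×10⁹ / (1026 × 3980) ≈ 0.06612 m

6.61 cm of thermosteric rise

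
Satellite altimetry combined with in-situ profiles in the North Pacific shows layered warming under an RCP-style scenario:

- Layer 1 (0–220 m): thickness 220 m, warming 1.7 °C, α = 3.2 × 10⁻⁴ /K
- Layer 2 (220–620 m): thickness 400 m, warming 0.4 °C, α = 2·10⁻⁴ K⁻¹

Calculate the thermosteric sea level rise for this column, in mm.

0–220 m: 220 × 3.2×10⁻⁴ × 1.7 = 0.11968 m
0.4 × 2×10⁻⁴ × 400 = 0.03200 m
Δh = 0.11968 + 0.03200 = 0.15168 m ≈ 150 mm

about 150 mm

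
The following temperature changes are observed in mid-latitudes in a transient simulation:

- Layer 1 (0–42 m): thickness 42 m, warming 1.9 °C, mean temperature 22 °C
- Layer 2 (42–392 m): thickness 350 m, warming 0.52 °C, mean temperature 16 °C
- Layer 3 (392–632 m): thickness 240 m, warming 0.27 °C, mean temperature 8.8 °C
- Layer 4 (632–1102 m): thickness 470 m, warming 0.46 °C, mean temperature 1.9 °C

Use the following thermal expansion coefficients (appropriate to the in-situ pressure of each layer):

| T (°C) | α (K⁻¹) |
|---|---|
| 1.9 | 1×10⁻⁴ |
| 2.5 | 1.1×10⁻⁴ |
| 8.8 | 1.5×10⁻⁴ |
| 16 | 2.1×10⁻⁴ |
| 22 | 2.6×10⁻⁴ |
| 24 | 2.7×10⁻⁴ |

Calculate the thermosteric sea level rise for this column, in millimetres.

90 mm

Layer 1 at 22 °C → α = 2.6×10⁻⁴ K⁻¹
Layer 2 at 16 °C → α = 2.1×10⁻⁴ K⁻¹
Layer 3 at 8.8 °C → α = 1.5×10⁻⁴ K⁻¹
Layer 4 at 1.9 °C → α = 1×10⁻⁴ K⁻¹
0–42 m: 1.9 × 2.6×10⁻⁴ × 42 = 0.020748 m
350 × 2.1×10⁻⁴ × 0.52 = 0.03822 m
1.5×10⁻⁴ × 240 × 0.27 = 0.00972 m
632–1102 m: 470 × 1×10⁻⁴ × 0.46 = 0.02162 m
Δh = 0.020748 + 0.03822 + 0.00972 + 0.02162 = 0.090308 m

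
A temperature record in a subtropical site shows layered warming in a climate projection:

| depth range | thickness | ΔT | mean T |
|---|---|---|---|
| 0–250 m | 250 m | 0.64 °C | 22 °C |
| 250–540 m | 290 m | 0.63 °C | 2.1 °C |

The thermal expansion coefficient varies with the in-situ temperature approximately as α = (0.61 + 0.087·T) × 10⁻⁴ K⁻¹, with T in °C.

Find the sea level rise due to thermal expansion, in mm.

Layer 1: α = (0.61 + 0.087×22)×10⁻⁴ = 2.524×10⁻⁴ K⁻¹
Layer 2: α = (0.61 + 0.087×2.1)×10⁻⁴ = 0.7927×10⁻⁴ K⁻¹
2.524×10⁻⁴ × 0.64 × 250 = 0.040384 m
Layer 2: 0.63 × 290 × 0.7927×10⁻⁴ = 0.014482629 m
Δh = 0.040384 + 0.014482629 = 0.054866629 m ≈ 55 mm

Δh = 55 mm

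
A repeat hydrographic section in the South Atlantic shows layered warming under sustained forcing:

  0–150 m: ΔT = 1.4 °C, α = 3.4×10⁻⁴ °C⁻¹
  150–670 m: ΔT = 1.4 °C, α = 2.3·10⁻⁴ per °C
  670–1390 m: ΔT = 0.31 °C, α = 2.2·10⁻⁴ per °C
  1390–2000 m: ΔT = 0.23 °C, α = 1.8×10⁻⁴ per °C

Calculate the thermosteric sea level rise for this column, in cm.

Layer 1: 3.4×10⁻⁴ × 1.4 × 150 = 0.07140 m
150–670 m: 2.3×10⁻⁴ × 1.4 × 520 = 0.16744 m
670–1390 m: 2.2×10⁻⁴ × 0.31 × 720 = 0.049104 m
1390–2000 m: 610 × 0.23 × 1.8×10⁻⁴ = 0.025254 m
Δh = 0.07140 + 0.16744 + 0.049104 + 0.025254 = 0.313198 m

31.3 cm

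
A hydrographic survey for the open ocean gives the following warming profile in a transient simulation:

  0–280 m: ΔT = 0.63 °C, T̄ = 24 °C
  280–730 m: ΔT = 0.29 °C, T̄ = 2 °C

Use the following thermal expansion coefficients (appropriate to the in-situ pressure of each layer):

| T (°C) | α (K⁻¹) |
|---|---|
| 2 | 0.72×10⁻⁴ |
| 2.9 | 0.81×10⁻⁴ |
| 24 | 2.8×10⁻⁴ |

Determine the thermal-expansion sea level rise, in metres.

0.0588 m of thermosteric rise

Layer 1 at 24 °C → α = 2.8×10⁻⁴ K⁻¹
Layer 2 at 2 °C → α = 0.72×10⁻⁴ K⁻¹
Layer 1: 280 × 0.63 × 2.8×10⁻⁴ = 0.049392 m
0.72×10⁻⁴ × 450 × 0.29 = 0.009396 m
Δh = 0.049392 + 0.009396 = 0.058788 m ≈ 0.0588 m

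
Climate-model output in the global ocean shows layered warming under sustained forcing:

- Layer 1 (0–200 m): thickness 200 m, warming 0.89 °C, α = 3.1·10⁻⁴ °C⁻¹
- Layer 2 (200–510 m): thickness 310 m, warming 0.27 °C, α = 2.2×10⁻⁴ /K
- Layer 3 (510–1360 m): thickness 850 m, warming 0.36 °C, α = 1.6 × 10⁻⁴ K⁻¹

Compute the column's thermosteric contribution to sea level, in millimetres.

0–200 m: 0.89 × 200 × 3.1×10⁻⁴ = 0.05518 m
310 × 2.2×10⁻⁴ × 0.27 = 0.018414 m
1.6×10⁻⁴ × 850 × 0.36 = 0.04896 m
Δh = 0.05518 + 0.018414 + 0.04896 = 0.122554 m

about 123 mm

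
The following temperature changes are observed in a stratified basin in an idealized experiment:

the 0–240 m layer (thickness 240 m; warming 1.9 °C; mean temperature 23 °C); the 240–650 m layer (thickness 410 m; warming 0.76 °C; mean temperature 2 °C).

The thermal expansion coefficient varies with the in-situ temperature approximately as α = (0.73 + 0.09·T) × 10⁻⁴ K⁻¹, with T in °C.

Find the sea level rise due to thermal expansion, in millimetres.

Δh ≈ 156 mm

Layer 1: α = (0.73 + 0.09×23)×10⁻⁴ = 2.8×10⁻⁴ K⁻¹
Layer 2: α = (0.73 + 0.09×2)×10⁻⁴ = 0.91×10⁻⁴ K⁻¹
1.9 × 240 × 2.8×10⁻⁴ = 0.12768 m
240–650 m: 0.91×10⁻⁴ × 410 × 0.76 = 0.0283556 m
Δh = 0.12768 + 0.0283556 = 0.1560356 m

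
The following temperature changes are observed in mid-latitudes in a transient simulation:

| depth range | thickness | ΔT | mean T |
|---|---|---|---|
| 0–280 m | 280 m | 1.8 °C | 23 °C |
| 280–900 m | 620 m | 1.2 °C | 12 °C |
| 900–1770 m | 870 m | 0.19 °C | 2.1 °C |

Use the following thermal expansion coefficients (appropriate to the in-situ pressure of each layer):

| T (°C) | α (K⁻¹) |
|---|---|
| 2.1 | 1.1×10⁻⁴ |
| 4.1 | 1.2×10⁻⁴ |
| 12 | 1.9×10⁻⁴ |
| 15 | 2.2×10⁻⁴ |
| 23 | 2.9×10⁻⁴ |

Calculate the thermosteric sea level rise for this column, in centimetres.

31 cm of thermosteric rise

Layer 1 at 23 °C → α = 2.9×10⁻⁴ K⁻¹
Layer 2 at 12 °C → α = 1.9×10⁻⁴ K⁻¹
Layer 3 at 2.1 °C → α = 1.1×10⁻⁴ K⁻¹
280 × 1.8 × 2.9×10⁻⁴ = 0.14616 m
1.9×10⁻⁴ × 1.2 × 620 = 0.14136 m
1.1×10⁻⁴ × 870 × 0.19 = 0.018183 m
Δh = 0.14616 + 0.14136 + 0.018183 = 0.305703 m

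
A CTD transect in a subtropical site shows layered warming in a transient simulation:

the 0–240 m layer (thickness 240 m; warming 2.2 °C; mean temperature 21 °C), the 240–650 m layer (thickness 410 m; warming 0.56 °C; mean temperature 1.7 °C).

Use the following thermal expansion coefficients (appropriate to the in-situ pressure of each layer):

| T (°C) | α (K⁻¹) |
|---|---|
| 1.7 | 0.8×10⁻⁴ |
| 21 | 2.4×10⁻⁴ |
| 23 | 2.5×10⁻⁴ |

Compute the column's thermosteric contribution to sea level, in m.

about 0.145 m

Layer 1 at 21 °C → α = 2.4×10⁻⁴ K⁻¹
Layer 2 at 1.7 °C → α = 0.8×10⁻⁴ K⁻¹
Layer 1: 2.2 × 240 × 2.4×10⁻⁴ = 0.12672 m
410 × 0.56 × 0.8×10⁻⁴ = 0.018368 m
Δh = 0.12672 + 0.018368 = 0.145088 m ≈ 0.145 m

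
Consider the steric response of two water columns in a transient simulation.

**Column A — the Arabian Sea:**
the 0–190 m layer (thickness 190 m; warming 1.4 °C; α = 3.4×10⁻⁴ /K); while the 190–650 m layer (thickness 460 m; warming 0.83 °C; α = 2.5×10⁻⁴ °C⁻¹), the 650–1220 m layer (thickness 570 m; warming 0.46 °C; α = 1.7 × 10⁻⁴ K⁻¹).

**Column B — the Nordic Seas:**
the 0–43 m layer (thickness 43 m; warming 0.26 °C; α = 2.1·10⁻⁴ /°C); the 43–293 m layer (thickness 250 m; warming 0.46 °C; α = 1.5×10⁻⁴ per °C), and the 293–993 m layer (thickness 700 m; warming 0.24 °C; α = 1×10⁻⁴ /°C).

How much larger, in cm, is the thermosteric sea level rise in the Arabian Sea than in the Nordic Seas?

19.4 cm

A 0–190 m: 190 × 1.4 × 3.4×10⁻⁴ = 0.09044 m
A 190–650 m: 460 × 2.5×10⁻⁴ × 0.83 = 0.09545 m
A 650–1220 m: 1.7×10⁻⁴ × 570 × 0.46 = 0.044574 m
A total: 0.230464 m
B 0–43 m: 2.1×10⁻⁴ × 0.26 × 43 = 0.0023478 m
B 250 × 1.5×10⁻⁴ × 0.46 = 0.01725 m
B Layer 3: 700 × 0.24 × 1×10⁻⁴ = 0.01680 m
B total: 0.0363978 m
Difference: 0.230464 − 0.0363978 = 0.1940662 m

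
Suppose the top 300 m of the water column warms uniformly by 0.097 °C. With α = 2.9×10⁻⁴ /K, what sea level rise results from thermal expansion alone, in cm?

Δh = αΔT·H = 2.9×10⁻⁴ × 0.097 × 300 = 0.008439 m

0.844 cm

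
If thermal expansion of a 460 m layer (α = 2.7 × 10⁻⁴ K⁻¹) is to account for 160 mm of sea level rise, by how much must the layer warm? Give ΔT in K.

ΔT = Δh/(αH) = 0.16 / (2.7×10⁻⁴ × 460) ≈ 1.288 K

ΔT ≈ 1.29 K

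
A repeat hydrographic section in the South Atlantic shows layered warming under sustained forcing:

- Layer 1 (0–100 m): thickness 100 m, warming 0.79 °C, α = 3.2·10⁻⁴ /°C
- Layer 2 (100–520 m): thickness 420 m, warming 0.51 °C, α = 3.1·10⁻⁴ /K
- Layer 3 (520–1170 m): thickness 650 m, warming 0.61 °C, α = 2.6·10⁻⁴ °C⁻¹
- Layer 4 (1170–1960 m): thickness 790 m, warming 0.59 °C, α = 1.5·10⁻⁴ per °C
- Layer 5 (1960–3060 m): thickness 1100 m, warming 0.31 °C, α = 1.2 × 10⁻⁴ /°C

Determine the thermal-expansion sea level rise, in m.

Layer 1: 3.2×10⁻⁴ × 0.79 × 100 = 0.02528 m
100–520 m: 420 × 3.1×10⁻⁴ × 0.51 = 0.066402 m
520–1170 m: 0.61 × 650 × 2.6×10⁻⁴ = 0.10309 m
Layer 4: 1.5×10⁻⁴ × 790 × 0.59 = 0.069915 m
0.31 × 1100 × 1.2×10⁻⁴ = 0.04092 m
Δh = 0.02528 + 0.066402 + 0.10309 + 0.069915 + 0.04092 = 0.305607 m ≈ 0.306 m

about 0.306 m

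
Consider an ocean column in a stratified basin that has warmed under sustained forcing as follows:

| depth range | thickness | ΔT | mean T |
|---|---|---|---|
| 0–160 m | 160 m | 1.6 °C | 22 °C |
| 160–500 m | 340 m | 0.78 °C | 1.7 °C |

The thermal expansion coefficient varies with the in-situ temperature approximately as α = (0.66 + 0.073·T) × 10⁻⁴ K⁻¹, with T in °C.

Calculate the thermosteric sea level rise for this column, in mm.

Layer 1: α = (0.66 + 0.073×22)×10⁻⁴ = 2.266×10⁻⁴ K⁻¹
Layer 2: α = (0.66 + 0.073×1.7)×10⁻⁴ = 0.7841×10⁻⁴ K⁻¹
1.6 × 160 × 2.266×10⁻⁴ = 0.0580096 m
160–500 m: 340 × 0.78 × 0.7841×10⁻⁴ = 0.020794332 m
Δh = 0.0580096 + 0.020794332 = 0.078803932 m

Δh = 78.8 mm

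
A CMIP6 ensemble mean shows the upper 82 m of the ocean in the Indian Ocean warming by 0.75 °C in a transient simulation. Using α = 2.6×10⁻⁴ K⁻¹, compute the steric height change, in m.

Δh ≈ 0.016 m

Δh = αΔT·H = 2.6×10⁻⁴ × 0.75 × 82 = 0.01599 m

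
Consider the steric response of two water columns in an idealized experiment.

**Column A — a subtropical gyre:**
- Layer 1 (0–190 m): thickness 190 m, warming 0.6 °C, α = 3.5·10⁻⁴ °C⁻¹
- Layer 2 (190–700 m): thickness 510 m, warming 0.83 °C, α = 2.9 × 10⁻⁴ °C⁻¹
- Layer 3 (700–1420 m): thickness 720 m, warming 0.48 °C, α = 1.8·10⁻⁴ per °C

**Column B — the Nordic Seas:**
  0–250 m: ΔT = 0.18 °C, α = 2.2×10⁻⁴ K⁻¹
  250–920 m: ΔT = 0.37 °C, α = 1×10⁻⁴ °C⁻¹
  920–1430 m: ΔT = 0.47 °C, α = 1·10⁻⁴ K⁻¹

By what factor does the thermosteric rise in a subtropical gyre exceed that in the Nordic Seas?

3.83

A 3.5×10⁻⁴ × 190 × 0.6 = 0.03990 m
A 0.83 × 2.9×10⁻⁴ × 510 = 0.122757 m
A Layer 3: 1.8×10⁻⁴ × 720 × 0.48 = 0.062208 m
A total: 0.224865 m
B 250 × 0.18 × 2.2×10⁻⁴ = 0.00990 m
B 0.37 × 670 × 1×10⁻⁴ = 0.02479 m
B 510 × 0.47 × 1×10⁻⁴ = 0.02397 m
B total: 0.05866 m
Ratio: 0.224865 / 0.05866 ≈ 3.833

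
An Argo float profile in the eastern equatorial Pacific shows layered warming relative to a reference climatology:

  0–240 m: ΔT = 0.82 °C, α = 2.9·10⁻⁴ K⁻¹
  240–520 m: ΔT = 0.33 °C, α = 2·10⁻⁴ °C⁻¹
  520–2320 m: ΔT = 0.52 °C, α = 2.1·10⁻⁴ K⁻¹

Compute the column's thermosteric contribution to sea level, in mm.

about 272 mm

0–240 m: 0.82 × 2.9×10⁻⁴ × 240 = 0.057072 m
240–520 m: 2×10⁻⁴ × 0.33 × 280 = 0.01848 m
2.1×10⁻⁴ × 0.52 × 1800 = 0.19656 m
Δh = 0.057072 + 0.01848 + 0.19656 = 0.272112 m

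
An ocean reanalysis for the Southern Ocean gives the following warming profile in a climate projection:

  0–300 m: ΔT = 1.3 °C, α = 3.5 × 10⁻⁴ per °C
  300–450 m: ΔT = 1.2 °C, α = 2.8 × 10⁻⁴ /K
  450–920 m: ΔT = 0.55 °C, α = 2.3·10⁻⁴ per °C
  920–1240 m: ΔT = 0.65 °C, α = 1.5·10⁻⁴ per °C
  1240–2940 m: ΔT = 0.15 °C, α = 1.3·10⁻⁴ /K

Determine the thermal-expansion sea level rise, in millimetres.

Δh ≈ 311 mm

0–300 m: 3.5×10⁻⁴ × 1.3 × 300 = 0.13650 m
150 × 2.8×10⁻⁴ × 1.2 = 0.05040 m
Layer 3: 0.55 × 470 × 2.3×10⁻⁴ = 0.059455 m
1.5×10⁻⁴ × 320 × 0.65 = 0.03120 m
1240–2940 m: 1700 × 0.15 × 1.3×10⁻⁴ = 0.03315 m
Δh = 0.13650 + 0.05040 + 0.059455 + 0.03120 + 0.03315 = 0.310705 m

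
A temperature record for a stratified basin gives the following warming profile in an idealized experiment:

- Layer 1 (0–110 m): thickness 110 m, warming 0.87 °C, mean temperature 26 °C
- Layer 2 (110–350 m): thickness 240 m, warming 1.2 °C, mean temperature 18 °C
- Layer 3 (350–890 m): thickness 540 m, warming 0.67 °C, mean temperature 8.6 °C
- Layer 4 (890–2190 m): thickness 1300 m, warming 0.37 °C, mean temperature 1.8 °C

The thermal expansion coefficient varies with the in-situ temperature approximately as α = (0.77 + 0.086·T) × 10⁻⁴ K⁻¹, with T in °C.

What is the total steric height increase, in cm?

Layer 1: α = (0.77 + 0.086×26)×10⁻⁴ = 3.006×10⁻⁴ K⁻¹
Layer 2: α = (0.77 + 0.086×18)×10⁻⁴ = 2.318×10⁻⁴ K⁻¹
Layer 3: α = (0.77 + 0.086×8.6)×10⁻⁴ = 1.5096×10⁻⁴ K⁻¹
Layer 4: α = (0.77 + 0.086×1.8)×10⁻⁴ = 0.9248×10⁻⁴ K⁻¹
0–110 m: 110 × 0.87 × 3.006×10⁻⁴ = 0.02876742 m
110–350 m: 2.318×10⁻⁴ × 1.2 × 240 = 0.0667584 m
Layer 3: 0.67 × 540 × 1.5096×10⁻⁴ = 0.054617328 m
Layer 4: 0.37 × 1300 × 0.9248×10⁻⁴ = 0.04448288 m
Δh = 0.02876742 + 0.0667584 + 0.054617328 + 0.04448288 = 0.194626028 m

19 cm of thermosteric rise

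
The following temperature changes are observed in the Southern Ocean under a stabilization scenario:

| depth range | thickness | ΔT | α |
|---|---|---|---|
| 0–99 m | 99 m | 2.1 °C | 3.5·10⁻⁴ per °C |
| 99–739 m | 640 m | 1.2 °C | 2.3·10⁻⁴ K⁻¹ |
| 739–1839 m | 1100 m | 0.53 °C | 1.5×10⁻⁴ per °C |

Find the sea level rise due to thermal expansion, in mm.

about 337 mm

2.1 × 99 × 3.5×10⁻⁴ = 0.072765 m
Layer 2: 1.2 × 640 × 2.3×10⁻⁴ = 0.17664 m
739–1839 m: 0.53 × 1100 × 1.5×10⁻⁴ = 0.08745 m
Δh = 0.072765 + 0.17664 + 0.08745 = 0.336855 m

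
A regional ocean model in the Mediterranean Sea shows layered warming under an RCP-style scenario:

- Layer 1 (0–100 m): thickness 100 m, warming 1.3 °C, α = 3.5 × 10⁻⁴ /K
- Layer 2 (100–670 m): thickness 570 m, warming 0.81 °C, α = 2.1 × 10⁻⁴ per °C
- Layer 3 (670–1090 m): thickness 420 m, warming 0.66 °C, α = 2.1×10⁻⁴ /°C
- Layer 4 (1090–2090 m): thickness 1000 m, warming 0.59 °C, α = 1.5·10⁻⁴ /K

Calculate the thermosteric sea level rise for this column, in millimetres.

Δh ≈ 289 mm

0–100 m: 3.5×10⁻⁴ × 100 × 1.3 = 0.04550 m
100–670 m: 2.1×10⁻⁴ × 570 × 0.81 = 0.096957 m
Layer 3: 0.66 × 420 × 2.1×10⁻⁴ = 0.058212 m
1.5×10⁻⁴ × 1000 × 0.59 = 0.08850 m
Δh = 0.04550 + 0.096957 + 0.058212 + 0.08850 = 0.289169 m ≈ 289 mm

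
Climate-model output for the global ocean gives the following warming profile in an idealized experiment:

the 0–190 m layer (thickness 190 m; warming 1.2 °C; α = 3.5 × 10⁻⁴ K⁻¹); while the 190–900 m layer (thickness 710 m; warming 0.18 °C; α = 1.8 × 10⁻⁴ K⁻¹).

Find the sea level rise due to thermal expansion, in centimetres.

10.3 cm of thermosteric rise

Layer 1: 190 × 3.5×10⁻⁴ × 1.2 = 0.07980 m
Layer 2: 1.8×10⁻⁴ × 0.18 × 710 = 0.023004 m
Δh = 0.07980 + 0.023004 = 0.102804 m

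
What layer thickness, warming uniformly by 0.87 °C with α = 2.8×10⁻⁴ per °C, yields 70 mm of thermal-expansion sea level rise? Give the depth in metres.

about 290 m

H = Δh/(αΔT) = 0.07 / (2.8×10⁻⁴ × 0.87) ≈ 287.4 m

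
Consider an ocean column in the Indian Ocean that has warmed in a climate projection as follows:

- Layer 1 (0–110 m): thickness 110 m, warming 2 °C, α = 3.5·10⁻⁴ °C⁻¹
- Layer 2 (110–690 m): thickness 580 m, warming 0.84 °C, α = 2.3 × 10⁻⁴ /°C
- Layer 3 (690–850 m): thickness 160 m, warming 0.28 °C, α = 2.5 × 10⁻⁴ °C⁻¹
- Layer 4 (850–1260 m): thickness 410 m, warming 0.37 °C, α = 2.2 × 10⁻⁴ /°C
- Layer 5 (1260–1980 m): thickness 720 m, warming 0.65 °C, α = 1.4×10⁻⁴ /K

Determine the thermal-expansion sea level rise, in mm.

299 mm

0–110 m: 110 × 3.5×10⁻⁴ × 2 = 0.07700 m
110–690 m: 2.3×10⁻⁴ × 0.84 × 580 = 0.112056 m
690–850 m: 0.28 × 2.5×10⁻⁴ × 160 = 0.01120 m
Layer 4: 0.37 × 410 × 2.2×10⁻⁴ = 0.033374 m
1260–1980 m: 720 × 0.65 × 1.4×10⁻⁴ = 0.06552 m
Δh = 0.07700 + 0.112056 + 0.01120 + 0.033374 + 0.06552 = 0.29915 m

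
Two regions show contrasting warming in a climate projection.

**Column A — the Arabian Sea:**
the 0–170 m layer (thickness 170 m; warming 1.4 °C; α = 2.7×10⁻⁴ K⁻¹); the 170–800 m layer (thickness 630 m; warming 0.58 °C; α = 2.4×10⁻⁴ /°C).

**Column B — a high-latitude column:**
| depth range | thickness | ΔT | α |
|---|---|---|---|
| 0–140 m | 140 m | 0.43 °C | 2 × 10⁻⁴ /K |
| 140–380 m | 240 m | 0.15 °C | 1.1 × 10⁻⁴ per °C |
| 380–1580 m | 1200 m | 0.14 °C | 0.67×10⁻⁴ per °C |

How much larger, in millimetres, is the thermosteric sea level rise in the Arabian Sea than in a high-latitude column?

125 mm

A Layer 1: 2.7×10⁻⁴ × 1.4 × 170 = 0.06426 m
A 170–800 m: 0.58 × 630 × 2.4×10⁻⁴ = 0.087696 m
A total: 0.151956 m
B Layer 1: 0.43 × 140 × 2×10⁻⁴ = 0.01204 m
B 140–380 m: 240 × 0.15 × 1.1×10⁻⁴ = 0.00396 m
B 0.67×10⁻⁴ × 1200 × 0.14 = 0.011256 m
B total: 0.027256 m
Difference: 0.151956 − 0.027256 = 0.12470 m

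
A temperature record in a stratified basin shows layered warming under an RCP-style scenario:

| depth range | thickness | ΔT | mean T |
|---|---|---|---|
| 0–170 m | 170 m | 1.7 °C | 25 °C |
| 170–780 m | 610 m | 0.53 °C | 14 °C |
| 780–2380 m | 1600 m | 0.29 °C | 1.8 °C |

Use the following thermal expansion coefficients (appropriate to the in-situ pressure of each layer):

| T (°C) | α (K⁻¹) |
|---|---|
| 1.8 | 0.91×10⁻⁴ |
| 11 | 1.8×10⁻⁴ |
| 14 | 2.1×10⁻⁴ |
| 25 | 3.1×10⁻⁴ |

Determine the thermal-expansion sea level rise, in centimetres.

20.0 cm of thermosteric rise

Layer 1 at 25 °C → α = 3.1×10⁻⁴ K⁻¹
Layer 2 at 14 °C → α = 2.1×10⁻⁴ K⁻¹
Layer 3 at 1.8 °C → α = 0.91×10⁻⁴ K⁻¹
0–170 m: 1.7 × 3.1×10⁻⁴ × 170 = 0.08959 m
170–780 m: 610 × 2.1×10⁻⁴ × 0.53 = 0.067893 m
Layer 3: 1600 × 0.91×10⁻⁴ × 0.29 = 0.042224 m
Δh = 0.08959 + 0.067893 + 0.042224 = 0.199707 m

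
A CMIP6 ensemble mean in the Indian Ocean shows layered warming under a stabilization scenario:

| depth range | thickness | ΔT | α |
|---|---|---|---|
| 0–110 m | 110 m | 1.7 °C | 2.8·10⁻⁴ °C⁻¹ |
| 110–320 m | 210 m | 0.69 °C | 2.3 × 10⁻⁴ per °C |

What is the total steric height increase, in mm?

0–110 m: 1.7 × 110 × 2.8×10⁻⁴ = 0.05236 m
Layer 2: 0.69 × 210 × 2.3×10⁻⁴ = 0.033327 m
Δh = 0.05236 + 0.033327 = 0.085687 m

85.7 mm of thermosteric rise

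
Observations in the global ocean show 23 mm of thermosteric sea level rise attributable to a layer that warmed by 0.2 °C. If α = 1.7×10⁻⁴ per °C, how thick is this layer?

680 m

H = Δh/(αΔT) = 0.023 / (1.7×10⁻⁴ × 0.2) ≈ 676.5 m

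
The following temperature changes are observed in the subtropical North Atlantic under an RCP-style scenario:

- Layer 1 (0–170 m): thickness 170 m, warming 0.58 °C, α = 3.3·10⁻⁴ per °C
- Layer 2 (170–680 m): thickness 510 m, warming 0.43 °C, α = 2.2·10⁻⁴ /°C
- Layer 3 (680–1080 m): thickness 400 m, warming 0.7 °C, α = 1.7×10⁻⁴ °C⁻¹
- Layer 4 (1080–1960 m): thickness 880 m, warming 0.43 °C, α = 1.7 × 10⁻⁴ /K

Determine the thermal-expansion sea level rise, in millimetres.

0.58 × 3.3×10⁻⁴ × 170 = 0.032538 m
Layer 2: 510 × 2.2×10⁻⁴ × 0.43 = 0.048246 m
1.7×10⁻⁴ × 400 × 0.7 = 0.04760 m
Layer 4: 1.7×10⁻⁴ × 880 × 0.43 = 0.064328 m
Δh = 0.032538 + 0.048246 + 0.04760 + 0.064328 = 0.192712 m

190 mm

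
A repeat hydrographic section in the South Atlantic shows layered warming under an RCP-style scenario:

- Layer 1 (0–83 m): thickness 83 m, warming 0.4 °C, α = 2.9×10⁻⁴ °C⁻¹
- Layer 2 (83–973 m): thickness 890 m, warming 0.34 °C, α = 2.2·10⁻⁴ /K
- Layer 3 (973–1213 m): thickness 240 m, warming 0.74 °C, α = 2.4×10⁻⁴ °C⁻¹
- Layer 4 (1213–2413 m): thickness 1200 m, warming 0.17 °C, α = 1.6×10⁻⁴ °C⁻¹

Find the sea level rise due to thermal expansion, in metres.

Δh = 0.151 m

0–83 m: 83 × 2.9×10⁻⁴ × 0.4 = 0.009628 m
83–973 m: 2.2×10⁻⁴ × 0.34 × 890 = 0.066572 m
973–1213 m: 0.74 × 240 × 2.4×10⁻⁴ = 0.042624 m
1213–2413 m: 1.6×10⁻⁴ × 1200 × 0.17 = 0.03264 m
Δh = 0.009628 + 0.066572 + 0.042624 + 0.03264 = 0.151464 m ≈ 0.151 m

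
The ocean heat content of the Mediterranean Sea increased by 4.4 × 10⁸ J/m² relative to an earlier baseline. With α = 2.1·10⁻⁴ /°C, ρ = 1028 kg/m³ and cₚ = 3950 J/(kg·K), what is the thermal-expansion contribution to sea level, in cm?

Δh ≈ 2.3 cm

Δh = αQ/(ρcₚ) = 2.1×10⁻⁴ × 4.4×10⁸ / (1028 × 3950) ≈ 0.022755 m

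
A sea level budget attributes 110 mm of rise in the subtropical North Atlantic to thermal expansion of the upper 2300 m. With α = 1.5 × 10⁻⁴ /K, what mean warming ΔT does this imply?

about 0.319 °C

ΔT = Δh/(αH) = 0.11 / (1.5×10⁻⁴ × 2300) ≈ 0.3188 °C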